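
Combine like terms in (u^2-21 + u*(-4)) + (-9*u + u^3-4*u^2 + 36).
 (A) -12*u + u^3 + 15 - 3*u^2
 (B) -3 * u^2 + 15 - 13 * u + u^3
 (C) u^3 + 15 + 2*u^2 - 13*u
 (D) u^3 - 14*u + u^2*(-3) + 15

Adding the polynomials and combining like terms:
(u^2 - 21 + u*(-4)) + (-9*u + u^3 - 4*u^2 + 36)
= -3 * u^2 + 15 - 13 * u + u^3
B) -3 * u^2 + 15 - 13 * u + u^3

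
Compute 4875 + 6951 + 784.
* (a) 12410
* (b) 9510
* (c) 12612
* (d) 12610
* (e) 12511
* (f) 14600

First: 4875 + 6951 = 11826
Then: 11826 + 784 = 12610
d) 12610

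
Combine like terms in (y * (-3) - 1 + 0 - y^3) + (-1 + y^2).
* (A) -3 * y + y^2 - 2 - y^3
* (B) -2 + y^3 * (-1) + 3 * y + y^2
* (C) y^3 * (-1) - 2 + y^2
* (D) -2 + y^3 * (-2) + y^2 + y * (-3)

Adding the polynomials and combining like terms:
(y*(-3) - 1 + 0 - y^3) + (-1 + y^2)
= -3 * y + y^2 - 2 - y^3
A) -3 * y + y^2 - 2 - y^3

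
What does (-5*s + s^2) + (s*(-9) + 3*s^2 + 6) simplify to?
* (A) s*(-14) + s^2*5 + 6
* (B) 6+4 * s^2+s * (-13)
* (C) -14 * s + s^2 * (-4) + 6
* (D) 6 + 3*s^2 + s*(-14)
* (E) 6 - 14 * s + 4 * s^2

Adding the polynomials and combining like terms:
(-5*s + s^2) + (s*(-9) + 3*s^2 + 6)
= 6 - 14 * s + 4 * s^2
E) 6 - 14 * s + 4 * s^2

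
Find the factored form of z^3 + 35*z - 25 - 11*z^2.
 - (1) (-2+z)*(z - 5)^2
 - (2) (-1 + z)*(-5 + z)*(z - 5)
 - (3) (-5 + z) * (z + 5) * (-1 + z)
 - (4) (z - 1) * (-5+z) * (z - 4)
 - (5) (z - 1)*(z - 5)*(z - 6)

We need to factor z^3 + 35*z - 25 - 11*z^2.
The factored form is (-1 + z)*(-5 + z)*(z - 5).
2) (-1 + z)*(-5 + z)*(z - 5)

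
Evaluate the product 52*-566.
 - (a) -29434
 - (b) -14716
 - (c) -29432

52 * -566 = -29432
c) -29432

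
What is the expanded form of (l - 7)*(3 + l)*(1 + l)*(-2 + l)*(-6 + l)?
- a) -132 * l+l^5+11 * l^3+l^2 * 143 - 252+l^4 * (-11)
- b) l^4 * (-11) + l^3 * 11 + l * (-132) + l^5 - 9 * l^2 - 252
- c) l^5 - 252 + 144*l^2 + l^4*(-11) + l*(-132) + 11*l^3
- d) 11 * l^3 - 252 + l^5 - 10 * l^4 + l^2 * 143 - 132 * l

Expanding (l - 7)*(3 + l)*(1 + l)*(-2 + l)*(-6 + l):
= -132 * l+l^5+11 * l^3+l^2 * 143 - 252+l^4 * (-11)
a) -132 * l+l^5+11 * l^3+l^2 * 143 - 252+l^4 * (-11)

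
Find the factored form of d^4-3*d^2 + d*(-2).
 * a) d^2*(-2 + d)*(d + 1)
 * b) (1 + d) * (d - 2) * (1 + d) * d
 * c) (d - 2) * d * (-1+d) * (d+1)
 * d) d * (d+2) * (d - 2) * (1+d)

We need to factor d^4-3*d^2 + d*(-2).
The factored form is (1 + d) * (d - 2) * (1 + d) * d.
b) (1 + d) * (d - 2) * (1 + d) * d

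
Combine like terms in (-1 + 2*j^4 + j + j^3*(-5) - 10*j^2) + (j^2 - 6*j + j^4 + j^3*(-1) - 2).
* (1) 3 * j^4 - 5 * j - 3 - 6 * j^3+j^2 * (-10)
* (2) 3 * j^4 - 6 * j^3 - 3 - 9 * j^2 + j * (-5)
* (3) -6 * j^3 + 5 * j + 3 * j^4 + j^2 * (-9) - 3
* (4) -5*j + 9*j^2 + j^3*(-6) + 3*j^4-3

Adding the polynomials and combining like terms:
(-1 + 2*j^4 + j + j^3*(-5) - 10*j^2) + (j^2 - 6*j + j^4 + j^3*(-1) - 2)
= 3 * j^4 - 6 * j^3 - 3 - 9 * j^2 + j * (-5)
2) 3 * j^4 - 6 * j^3 - 3 - 9 * j^2 + j * (-5)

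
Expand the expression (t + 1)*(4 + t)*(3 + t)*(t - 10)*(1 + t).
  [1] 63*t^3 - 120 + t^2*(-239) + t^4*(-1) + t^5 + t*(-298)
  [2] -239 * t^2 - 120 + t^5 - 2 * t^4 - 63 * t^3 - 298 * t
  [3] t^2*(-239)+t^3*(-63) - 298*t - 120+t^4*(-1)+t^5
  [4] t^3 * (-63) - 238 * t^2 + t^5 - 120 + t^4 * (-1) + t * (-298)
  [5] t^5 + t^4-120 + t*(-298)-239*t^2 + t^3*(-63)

Expanding (t + 1)*(4 + t)*(3 + t)*(t - 10)*(1 + t):
= t^2*(-239)+t^3*(-63) - 298*t - 120+t^4*(-1)+t^5
3) t^2*(-239)+t^3*(-63) - 298*t - 120+t^4*(-1)+t^5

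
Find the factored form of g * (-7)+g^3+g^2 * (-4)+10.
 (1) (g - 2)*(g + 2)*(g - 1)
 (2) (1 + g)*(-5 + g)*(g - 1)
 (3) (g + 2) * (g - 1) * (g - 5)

We need to factor g * (-7)+g^3+g^2 * (-4)+10.
The factored form is (g + 2) * (g - 1) * (g - 5).
3) (g + 2) * (g - 1) * (g - 5)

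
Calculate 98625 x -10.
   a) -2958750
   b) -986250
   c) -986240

98625 * -10 = -986250
b) -986250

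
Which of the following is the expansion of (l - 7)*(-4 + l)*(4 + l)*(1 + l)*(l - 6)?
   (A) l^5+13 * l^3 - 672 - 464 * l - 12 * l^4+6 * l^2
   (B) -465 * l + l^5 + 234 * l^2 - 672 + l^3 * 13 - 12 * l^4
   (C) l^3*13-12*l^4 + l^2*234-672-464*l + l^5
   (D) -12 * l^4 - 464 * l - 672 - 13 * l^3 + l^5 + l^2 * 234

Expanding (l - 7)*(-4 + l)*(4 + l)*(1 + l)*(l - 6):
= l^3*13-12*l^4 + l^2*234-672-464*l + l^5
C) l^3*13-12*l^4 + l^2*234-672-464*l + l^5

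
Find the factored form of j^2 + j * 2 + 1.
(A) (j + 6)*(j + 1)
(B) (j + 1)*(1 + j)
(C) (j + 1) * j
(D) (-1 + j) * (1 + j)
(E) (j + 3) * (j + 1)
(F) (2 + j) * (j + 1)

We need to factor j^2 + j * 2 + 1.
The factored form is (j + 1)*(1 + j).
B) (j + 1)*(1 + j)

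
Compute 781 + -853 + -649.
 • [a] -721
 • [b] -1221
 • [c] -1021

First: 781 + -853 = -72
Then: -72 + -649 = -721
a) -721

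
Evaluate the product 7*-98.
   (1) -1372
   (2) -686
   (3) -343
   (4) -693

7 * -98 = -686
2) -686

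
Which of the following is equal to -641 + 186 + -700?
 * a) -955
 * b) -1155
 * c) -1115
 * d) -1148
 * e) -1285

First: -641 + 186 = -455
Then: -455 + -700 = -1155
b) -1155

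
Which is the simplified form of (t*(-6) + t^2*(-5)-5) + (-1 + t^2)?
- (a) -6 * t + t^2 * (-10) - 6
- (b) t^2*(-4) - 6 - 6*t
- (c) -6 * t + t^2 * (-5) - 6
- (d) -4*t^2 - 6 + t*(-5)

Adding the polynomials and combining like terms:
(t*(-6) + t^2*(-5) - 5) + (-1 + t^2)
= t^2*(-4) - 6 - 6*t
b) t^2*(-4) - 6 - 6*t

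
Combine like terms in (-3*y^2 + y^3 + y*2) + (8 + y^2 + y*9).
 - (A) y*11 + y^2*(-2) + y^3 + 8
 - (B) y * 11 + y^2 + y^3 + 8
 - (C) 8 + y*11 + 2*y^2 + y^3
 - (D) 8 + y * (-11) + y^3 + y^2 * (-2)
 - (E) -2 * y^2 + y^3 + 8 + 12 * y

Adding the polynomials and combining like terms:
(-3*y^2 + y^3 + y*2) + (8 + y^2 + y*9)
= y*11 + y^2*(-2) + y^3 + 8
A) y*11 + y^2*(-2) + y^3 + 8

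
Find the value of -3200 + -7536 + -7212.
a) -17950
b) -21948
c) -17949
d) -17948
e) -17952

First: -3200 + -7536 = -10736
Then: -10736 + -7212 = -17948
d) -17948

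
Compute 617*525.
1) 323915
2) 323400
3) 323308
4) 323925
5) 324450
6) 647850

617 * 525 = 323925
4) 323925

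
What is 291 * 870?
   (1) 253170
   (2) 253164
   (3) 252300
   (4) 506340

291 * 870 = 253170
1) 253170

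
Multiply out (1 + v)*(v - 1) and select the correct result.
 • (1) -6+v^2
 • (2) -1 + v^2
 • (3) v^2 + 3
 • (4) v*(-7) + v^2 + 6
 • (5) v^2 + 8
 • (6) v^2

Expanding (1 + v)*(v - 1):
= -1 + v^2
2) -1 + v^2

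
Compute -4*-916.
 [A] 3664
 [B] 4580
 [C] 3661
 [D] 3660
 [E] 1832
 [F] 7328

-4 * -916 = 3664
A) 3664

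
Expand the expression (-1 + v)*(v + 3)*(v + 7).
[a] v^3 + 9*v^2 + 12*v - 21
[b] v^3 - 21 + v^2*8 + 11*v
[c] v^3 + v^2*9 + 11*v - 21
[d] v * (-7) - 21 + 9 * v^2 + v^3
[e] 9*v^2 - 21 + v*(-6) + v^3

Expanding (-1 + v)*(v + 3)*(v + 7):
= v^3 + v^2*9 + 11*v - 21
c) v^3 + v^2*9 + 11*v - 21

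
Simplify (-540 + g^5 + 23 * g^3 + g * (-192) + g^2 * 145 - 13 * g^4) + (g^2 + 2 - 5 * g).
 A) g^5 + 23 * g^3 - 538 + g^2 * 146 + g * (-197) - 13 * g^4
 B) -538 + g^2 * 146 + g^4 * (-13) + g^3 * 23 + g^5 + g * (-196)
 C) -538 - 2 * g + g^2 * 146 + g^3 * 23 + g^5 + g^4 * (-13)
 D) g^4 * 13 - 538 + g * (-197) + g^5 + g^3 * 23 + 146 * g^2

Adding the polynomials and combining like terms:
(-540 + g^5 + 23*g^3 + g*(-192) + g^2*145 - 13*g^4) + (g^2 + 2 - 5*g)
= g^5 + 23 * g^3 - 538 + g^2 * 146 + g * (-197) - 13 * g^4
A) g^5 + 23 * g^3 - 538 + g^2 * 146 + g * (-197) - 13 * g^4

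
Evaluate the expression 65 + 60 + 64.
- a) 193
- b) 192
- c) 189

First: 65 + 60 = 125
Then: 125 + 64 = 189
c) 189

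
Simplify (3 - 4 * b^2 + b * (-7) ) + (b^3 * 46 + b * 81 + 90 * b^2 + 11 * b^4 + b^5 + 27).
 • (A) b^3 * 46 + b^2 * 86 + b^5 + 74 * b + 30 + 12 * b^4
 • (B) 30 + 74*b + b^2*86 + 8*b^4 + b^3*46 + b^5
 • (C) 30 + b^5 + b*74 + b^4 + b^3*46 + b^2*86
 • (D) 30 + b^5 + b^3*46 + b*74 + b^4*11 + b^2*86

Adding the polynomials and combining like terms:
(3 - 4*b^2 + b*(-7)) + (b^3*46 + b*81 + 90*b^2 + 11*b^4 + b^5 + 27)
= 30 + b^5 + b^3*46 + b*74 + b^4*11 + b^2*86
D) 30 + b^5 + b^3*46 + b*74 + b^4*11 + b^2*86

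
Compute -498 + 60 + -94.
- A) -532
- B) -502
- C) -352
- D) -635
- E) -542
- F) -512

First: -498 + 60 = -438
Then: -438 + -94 = -532
A) -532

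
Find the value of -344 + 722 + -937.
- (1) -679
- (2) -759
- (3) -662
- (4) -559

First: -344 + 722 = 378
Then: 378 + -937 = -559
4) -559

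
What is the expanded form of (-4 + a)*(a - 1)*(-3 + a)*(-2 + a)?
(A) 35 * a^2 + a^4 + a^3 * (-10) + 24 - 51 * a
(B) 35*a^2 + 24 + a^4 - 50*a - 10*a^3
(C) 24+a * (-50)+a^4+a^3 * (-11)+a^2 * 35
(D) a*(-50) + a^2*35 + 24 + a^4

Expanding (-4 + a)*(a - 1)*(-3 + a)*(-2 + a):
= 35*a^2 + 24 + a^4 - 50*a - 10*a^3
B) 35*a^2 + 24 + a^4 - 50*a - 10*a^3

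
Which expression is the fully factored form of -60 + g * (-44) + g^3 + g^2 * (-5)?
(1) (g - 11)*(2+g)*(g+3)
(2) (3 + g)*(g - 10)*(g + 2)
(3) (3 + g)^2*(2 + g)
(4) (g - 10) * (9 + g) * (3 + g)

We need to factor -60 + g * (-44) + g^3 + g^2 * (-5).
The factored form is (3 + g)*(g - 10)*(g + 2).
2) (3 + g)*(g - 10)*(g + 2)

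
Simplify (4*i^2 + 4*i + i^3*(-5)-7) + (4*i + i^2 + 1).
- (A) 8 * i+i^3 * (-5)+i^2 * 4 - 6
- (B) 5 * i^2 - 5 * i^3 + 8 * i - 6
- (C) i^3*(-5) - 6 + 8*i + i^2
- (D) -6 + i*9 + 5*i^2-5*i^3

Adding the polynomials and combining like terms:
(4*i^2 + 4*i + i^3*(-5) - 7) + (4*i + i^2 + 1)
= 5 * i^2 - 5 * i^3 + 8 * i - 6
B) 5 * i^2 - 5 * i^3 + 8 * i - 6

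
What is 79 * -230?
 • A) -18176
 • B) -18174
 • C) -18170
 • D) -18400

79 * -230 = -18170
C) -18170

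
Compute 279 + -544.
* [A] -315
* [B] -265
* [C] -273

279 + -544 = -265
B) -265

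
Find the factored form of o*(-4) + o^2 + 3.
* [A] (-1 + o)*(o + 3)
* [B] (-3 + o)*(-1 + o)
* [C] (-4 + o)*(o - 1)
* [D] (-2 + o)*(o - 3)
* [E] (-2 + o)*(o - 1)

We need to factor o*(-4) + o^2 + 3.
The factored form is (-3 + o)*(-1 + o).
B) (-3 + o)*(-1 + o)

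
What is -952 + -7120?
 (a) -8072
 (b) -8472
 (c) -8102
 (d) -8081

-952 + -7120 = -8072
a) -8072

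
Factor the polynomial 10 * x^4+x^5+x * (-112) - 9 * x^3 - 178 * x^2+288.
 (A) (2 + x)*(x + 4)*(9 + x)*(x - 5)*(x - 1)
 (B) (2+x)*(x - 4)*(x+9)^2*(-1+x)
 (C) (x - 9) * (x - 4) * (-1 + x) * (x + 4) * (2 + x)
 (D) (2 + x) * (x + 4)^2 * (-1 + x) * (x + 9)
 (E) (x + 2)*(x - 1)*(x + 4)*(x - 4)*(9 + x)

We need to factor 10 * x^4+x^5+x * (-112) - 9 * x^3 - 178 * x^2+288.
The factored form is (x + 2)*(x - 1)*(x + 4)*(x - 4)*(9 + x).
E) (x + 2)*(x - 1)*(x + 4)*(x - 4)*(9 + x)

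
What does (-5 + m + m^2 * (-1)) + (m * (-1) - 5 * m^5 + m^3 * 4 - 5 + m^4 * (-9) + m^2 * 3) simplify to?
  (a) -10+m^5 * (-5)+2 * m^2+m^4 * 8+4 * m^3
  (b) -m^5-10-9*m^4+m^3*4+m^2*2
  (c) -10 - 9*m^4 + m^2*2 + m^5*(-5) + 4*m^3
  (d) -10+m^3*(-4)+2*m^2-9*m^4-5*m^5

Adding the polynomials and combining like terms:
(-5 + m + m^2*(-1)) + (m*(-1) - 5*m^5 + m^3*4 - 5 + m^4*(-9) + m^2*3)
= -10 - 9*m^4 + m^2*2 + m^5*(-5) + 4*m^3
c) -10 - 9*m^4 + m^2*2 + m^5*(-5) + 4*m^3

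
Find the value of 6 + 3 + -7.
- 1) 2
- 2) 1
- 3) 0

First: 6 + 3 = 9
Then: 9 + -7 = 2
1) 2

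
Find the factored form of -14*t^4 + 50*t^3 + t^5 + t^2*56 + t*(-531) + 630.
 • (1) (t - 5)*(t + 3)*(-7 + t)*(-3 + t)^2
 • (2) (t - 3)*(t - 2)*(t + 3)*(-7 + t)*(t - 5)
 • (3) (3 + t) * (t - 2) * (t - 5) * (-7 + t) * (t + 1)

We need to factor -14*t^4 + 50*t^3 + t^5 + t^2*56 + t*(-531) + 630.
The factored form is (t - 3)*(t - 2)*(t + 3)*(-7 + t)*(t - 5).
2) (t - 3)*(t - 2)*(t + 3)*(-7 + t)*(t - 5)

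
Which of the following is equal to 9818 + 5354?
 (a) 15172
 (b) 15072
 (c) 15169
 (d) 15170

9818 + 5354 = 15172
a) 15172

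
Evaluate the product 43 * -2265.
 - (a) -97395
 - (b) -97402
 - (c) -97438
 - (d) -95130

43 * -2265 = -97395
a) -97395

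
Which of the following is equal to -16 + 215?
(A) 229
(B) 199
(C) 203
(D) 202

-16 + 215 = 199
B) 199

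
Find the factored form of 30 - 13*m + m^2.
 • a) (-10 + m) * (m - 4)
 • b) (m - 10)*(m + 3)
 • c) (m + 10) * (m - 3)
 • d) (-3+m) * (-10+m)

We need to factor 30 - 13*m + m^2.
The factored form is (-3+m) * (-10+m).
d) (-3+m) * (-10+m)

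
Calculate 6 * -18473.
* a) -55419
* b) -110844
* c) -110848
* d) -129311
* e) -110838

6 * -18473 = -110838
e) -110838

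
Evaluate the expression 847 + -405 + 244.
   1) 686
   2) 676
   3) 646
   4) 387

First: 847 + -405 = 442
Then: 442 + 244 = 686
1) 686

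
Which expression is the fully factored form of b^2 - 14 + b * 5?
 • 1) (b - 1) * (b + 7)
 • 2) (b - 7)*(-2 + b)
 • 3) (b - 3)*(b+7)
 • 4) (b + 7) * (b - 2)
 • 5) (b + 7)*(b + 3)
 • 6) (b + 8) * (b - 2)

We need to factor b^2 - 14 + b * 5.
The factored form is (b + 7) * (b - 2).
4) (b + 7) * (b - 2)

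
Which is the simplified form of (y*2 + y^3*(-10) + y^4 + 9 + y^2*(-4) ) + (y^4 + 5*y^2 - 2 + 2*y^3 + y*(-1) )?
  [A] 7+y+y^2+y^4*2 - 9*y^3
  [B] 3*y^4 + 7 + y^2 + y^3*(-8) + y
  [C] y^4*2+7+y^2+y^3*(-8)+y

Adding the polynomials and combining like terms:
(y*2 + y^3*(-10) + y^4 + 9 + y^2*(-4)) + (y^4 + 5*y^2 - 2 + 2*y^3 + y*(-1))
= y^4*2+7+y^2+y^3*(-8)+y
C) y^4*2+7+y^2+y^3*(-8)+y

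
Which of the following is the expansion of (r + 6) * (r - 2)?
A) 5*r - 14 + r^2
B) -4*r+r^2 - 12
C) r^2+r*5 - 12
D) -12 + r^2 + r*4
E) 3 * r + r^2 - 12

Expanding (r + 6) * (r - 2):
= -12 + r^2 + r*4
D) -12 + r^2 + r*4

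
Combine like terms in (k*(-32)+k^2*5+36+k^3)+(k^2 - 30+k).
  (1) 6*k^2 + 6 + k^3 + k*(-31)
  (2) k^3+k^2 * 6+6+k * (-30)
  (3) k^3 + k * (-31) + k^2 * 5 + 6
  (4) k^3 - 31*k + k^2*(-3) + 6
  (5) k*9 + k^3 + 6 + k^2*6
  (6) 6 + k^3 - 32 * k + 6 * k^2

Adding the polynomials and combining like terms:
(k*(-32) + k^2*5 + 36 + k^3) + (k^2 - 30 + k)
= 6*k^2 + 6 + k^3 + k*(-31)
1) 6*k^2 + 6 + k^3 + k*(-31)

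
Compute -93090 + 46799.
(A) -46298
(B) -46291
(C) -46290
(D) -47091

-93090 + 46799 = -46291
B) -46291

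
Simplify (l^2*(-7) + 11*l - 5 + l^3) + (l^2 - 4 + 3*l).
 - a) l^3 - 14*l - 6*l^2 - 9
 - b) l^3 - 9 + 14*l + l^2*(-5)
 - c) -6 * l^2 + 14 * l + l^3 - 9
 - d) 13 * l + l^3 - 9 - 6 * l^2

Adding the polynomials and combining like terms:
(l^2*(-7) + 11*l - 5 + l^3) + (l^2 - 4 + 3*l)
= -6 * l^2 + 14 * l + l^3 - 9
c) -6 * l^2 + 14 * l + l^3 - 9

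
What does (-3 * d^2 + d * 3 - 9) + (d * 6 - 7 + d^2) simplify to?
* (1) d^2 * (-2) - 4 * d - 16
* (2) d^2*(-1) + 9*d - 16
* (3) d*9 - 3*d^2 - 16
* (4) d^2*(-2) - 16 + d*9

Adding the polynomials and combining like terms:
(-3*d^2 + d*3 - 9) + (d*6 - 7 + d^2)
= d^2*(-2) - 16 + d*9
4) d^2*(-2) - 16 + d*9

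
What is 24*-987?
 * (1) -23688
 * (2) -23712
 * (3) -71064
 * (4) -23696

24 * -987 = -23688
1) -23688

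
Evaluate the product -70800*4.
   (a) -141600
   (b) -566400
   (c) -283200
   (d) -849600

-70800 * 4 = -283200
c) -283200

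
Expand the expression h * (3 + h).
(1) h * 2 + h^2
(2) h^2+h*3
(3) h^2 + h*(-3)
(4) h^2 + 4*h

Expanding h * (3 + h):
= h^2+h*3
2) h^2+h*3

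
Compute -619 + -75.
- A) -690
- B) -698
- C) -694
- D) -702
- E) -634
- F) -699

-619 + -75 = -694
C) -694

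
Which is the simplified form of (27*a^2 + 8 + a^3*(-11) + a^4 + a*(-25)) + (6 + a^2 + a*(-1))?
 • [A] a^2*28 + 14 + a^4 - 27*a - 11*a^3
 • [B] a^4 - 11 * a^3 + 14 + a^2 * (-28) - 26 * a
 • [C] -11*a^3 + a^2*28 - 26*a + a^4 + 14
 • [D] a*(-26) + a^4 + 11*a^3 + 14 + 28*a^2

Adding the polynomials and combining like terms:
(27*a^2 + 8 + a^3*(-11) + a^4 + a*(-25)) + (6 + a^2 + a*(-1))
= -11*a^3 + a^2*28 - 26*a + a^4 + 14
C) -11*a^3 + a^2*28 - 26*a + a^4 + 14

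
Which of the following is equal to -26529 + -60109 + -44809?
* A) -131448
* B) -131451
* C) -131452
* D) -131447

First: -26529 + -60109 = -86638
Then: -86638 + -44809 = -131447
D) -131447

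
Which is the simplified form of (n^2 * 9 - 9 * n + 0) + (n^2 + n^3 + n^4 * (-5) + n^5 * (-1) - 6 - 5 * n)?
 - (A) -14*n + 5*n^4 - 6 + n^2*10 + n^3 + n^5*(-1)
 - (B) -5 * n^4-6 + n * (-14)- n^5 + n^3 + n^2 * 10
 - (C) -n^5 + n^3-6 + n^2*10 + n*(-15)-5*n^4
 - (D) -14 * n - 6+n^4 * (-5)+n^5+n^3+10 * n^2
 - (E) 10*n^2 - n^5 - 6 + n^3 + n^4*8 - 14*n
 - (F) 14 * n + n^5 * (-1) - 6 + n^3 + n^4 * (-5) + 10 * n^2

Adding the polynomials and combining like terms:
(n^2*9 - 9*n + 0) + (n^2 + n^3 + n^4*(-5) + n^5*(-1) - 6 - 5*n)
= -5 * n^4-6 + n * (-14)- n^5 + n^3 + n^2 * 10
B) -5 * n^4-6 + n * (-14)- n^5 + n^3 + n^2 * 10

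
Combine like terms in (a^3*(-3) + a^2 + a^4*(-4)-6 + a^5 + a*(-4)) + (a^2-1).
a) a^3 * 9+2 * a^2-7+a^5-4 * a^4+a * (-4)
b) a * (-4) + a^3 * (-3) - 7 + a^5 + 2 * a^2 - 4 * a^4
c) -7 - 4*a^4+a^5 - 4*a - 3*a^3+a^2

Adding the polynomials and combining like terms:
(a^3*(-3) + a^2 + a^4*(-4) - 6 + a^5 + a*(-4)) + (a^2 - 1)
= a * (-4) + a^3 * (-3) - 7 + a^5 + 2 * a^2 - 4 * a^4
b) a * (-4) + a^3 * (-3) - 7 + a^5 + 2 * a^2 - 4 * a^4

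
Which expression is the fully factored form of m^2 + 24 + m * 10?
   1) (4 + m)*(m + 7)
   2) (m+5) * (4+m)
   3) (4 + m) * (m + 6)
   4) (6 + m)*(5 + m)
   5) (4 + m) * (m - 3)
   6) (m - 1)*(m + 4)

We need to factor m^2 + 24 + m * 10.
The factored form is (4 + m) * (m + 6).
3) (4 + m) * (m + 6)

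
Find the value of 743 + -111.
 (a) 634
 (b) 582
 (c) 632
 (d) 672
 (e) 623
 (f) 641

743 + -111 = 632
c) 632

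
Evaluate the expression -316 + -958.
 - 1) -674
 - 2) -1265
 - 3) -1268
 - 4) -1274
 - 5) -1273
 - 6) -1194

-316 + -958 = -1274
4) -1274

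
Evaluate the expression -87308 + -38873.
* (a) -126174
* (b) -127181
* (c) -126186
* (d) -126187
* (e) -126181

-87308 + -38873 = -126181
e) -126181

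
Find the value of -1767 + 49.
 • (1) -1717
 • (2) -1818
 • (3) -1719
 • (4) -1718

-1767 + 49 = -1718
4) -1718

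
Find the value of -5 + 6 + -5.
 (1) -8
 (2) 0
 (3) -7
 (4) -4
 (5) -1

First: -5 + 6 = 1
Then: 1 + -5 = -4
4) -4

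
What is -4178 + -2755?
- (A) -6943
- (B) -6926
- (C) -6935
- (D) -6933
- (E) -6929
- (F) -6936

-4178 + -2755 = -6933
D) -6933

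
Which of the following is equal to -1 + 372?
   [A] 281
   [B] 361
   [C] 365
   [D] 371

-1 + 372 = 371
D) 371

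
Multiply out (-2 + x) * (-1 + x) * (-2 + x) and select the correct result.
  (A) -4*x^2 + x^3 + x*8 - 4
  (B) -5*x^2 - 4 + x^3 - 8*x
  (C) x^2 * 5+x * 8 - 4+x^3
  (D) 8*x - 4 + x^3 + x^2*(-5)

Expanding (-2 + x) * (-1 + x) * (-2 + x):
= 8*x - 4 + x^3 + x^2*(-5)
D) 8*x - 4 + x^3 + x^2*(-5)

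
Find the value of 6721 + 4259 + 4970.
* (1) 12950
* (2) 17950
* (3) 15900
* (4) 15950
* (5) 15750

First: 6721 + 4259 = 10980
Then: 10980 + 4970 = 15950
4) 15950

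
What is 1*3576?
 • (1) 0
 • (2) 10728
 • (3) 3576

1 * 3576 = 3576
3) 3576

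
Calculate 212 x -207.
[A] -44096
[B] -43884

212 * -207 = -43884
B) -43884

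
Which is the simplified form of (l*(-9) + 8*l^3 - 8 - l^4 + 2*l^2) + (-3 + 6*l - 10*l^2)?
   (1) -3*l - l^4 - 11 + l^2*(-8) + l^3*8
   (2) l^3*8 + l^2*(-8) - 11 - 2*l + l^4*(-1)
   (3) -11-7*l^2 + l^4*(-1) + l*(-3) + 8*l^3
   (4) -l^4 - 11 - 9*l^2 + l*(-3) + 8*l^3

Adding the polynomials and combining like terms:
(l*(-9) + 8*l^3 - 8 - l^4 + 2*l^2) + (-3 + 6*l - 10*l^2)
= -3*l - l^4 - 11 + l^2*(-8) + l^3*8
1) -3*l - l^4 - 11 + l^2*(-8) + l^3*8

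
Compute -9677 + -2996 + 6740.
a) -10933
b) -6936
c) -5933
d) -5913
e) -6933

First: -9677 + -2996 = -12673
Then: -12673 + 6740 = -5933
c) -5933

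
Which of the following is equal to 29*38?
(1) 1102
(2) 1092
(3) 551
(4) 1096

29 * 38 = 1102
1) 1102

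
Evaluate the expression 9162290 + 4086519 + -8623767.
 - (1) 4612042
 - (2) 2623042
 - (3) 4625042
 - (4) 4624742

First: 9162290 + 4086519 = 13248809
Then: 13248809 + -8623767 = 4625042
3) 4625042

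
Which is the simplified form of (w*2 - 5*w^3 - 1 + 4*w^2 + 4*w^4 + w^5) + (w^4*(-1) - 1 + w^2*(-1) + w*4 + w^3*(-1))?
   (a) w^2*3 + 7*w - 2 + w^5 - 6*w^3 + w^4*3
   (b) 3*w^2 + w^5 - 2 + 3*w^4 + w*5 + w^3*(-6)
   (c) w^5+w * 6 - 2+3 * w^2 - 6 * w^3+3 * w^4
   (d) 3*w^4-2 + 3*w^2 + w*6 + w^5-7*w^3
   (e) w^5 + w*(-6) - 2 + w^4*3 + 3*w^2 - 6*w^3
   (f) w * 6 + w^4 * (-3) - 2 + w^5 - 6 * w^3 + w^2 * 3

Adding the polynomials and combining like terms:
(w*2 - 5*w^3 - 1 + 4*w^2 + 4*w^4 + w^5) + (w^4*(-1) - 1 + w^2*(-1) + w*4 + w^3*(-1))
= w^5+w * 6 - 2+3 * w^2 - 6 * w^3+3 * w^4
c) w^5+w * 6 - 2+3 * w^2 - 6 * w^3+3 * w^4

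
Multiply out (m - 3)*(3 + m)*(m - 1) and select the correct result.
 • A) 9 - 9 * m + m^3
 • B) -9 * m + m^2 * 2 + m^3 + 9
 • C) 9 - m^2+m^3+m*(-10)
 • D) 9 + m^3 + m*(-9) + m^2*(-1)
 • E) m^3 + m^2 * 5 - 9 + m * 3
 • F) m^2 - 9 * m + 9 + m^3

Expanding (m - 3)*(3 + m)*(m - 1):
= 9 + m^3 + m*(-9) + m^2*(-1)
D) 9 + m^3 + m*(-9) + m^2*(-1)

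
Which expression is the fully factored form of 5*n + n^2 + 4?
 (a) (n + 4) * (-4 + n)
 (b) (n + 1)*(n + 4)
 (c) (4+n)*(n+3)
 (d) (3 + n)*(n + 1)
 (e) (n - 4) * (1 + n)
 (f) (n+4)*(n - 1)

We need to factor 5*n + n^2 + 4.
The factored form is (n + 1)*(n + 4).
b) (n + 1)*(n + 4)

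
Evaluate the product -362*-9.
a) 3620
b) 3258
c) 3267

-362 * -9 = 3258
b) 3258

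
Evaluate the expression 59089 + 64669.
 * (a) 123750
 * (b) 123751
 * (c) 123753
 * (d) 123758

59089 + 64669 = 123758
d) 123758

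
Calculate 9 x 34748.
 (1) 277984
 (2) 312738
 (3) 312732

9 * 34748 = 312732
3) 312732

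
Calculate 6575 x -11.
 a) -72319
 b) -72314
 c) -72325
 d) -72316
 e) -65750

6575 * -11 = -72325
c) -72325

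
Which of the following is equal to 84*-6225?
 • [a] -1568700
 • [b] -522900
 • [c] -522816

84 * -6225 = -522900
b) -522900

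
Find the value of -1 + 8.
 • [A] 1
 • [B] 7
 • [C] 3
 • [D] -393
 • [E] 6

-1 + 8 = 7
B) 7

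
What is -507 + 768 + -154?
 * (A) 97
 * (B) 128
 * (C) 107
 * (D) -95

First: -507 + 768 = 261
Then: 261 + -154 = 107
C) 107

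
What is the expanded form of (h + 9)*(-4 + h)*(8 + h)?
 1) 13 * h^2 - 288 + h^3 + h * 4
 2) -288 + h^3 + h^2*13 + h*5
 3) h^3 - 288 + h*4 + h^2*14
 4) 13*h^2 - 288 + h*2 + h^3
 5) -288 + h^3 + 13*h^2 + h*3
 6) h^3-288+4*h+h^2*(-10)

Expanding (h + 9)*(-4 + h)*(8 + h):
= 13 * h^2 - 288 + h^3 + h * 4
1) 13 * h^2 - 288 + h^3 + h * 4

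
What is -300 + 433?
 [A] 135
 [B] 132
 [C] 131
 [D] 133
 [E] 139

-300 + 433 = 133
D) 133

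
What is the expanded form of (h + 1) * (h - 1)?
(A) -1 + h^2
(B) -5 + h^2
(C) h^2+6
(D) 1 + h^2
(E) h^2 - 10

Expanding (h + 1) * (h - 1):
= -1 + h^2
A) -1 + h^2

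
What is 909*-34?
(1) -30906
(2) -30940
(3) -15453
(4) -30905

909 * -34 = -30906
1) -30906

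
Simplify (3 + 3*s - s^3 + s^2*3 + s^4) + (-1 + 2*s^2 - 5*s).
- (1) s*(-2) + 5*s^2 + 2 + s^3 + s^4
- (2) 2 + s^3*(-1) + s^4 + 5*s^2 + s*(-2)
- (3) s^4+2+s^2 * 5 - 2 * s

Adding the polynomials and combining like terms:
(3 + 3*s - s^3 + s^2*3 + s^4) + (-1 + 2*s^2 - 5*s)
= 2 + s^3*(-1) + s^4 + 5*s^2 + s*(-2)
2) 2 + s^3*(-1) + s^4 + 5*s^2 + s*(-2)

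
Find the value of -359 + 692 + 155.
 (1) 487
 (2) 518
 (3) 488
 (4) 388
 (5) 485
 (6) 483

First: -359 + 692 = 333
Then: 333 + 155 = 488
3) 488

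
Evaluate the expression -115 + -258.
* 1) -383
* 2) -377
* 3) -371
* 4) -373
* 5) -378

-115 + -258 = -373
4) -373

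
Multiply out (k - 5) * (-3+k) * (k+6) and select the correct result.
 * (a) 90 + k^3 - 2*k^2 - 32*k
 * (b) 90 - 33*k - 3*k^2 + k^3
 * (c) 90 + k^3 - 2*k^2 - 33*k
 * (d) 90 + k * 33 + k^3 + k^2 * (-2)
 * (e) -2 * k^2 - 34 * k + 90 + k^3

Expanding (k - 5) * (-3+k) * (k+6):
= 90 + k^3 - 2*k^2 - 33*k
c) 90 + k^3 - 2*k^2 - 33*k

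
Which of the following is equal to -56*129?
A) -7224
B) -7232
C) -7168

-56 * 129 = -7224
A) -7224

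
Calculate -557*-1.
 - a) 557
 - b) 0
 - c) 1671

-557 * -1 = 557
a) 557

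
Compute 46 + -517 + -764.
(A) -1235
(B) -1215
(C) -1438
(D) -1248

First: 46 + -517 = -471
Then: -471 + -764 = -1235
A) -1235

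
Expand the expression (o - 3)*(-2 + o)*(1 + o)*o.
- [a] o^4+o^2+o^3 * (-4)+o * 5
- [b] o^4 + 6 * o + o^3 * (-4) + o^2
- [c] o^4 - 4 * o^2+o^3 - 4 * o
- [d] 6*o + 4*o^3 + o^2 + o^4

Expanding (o - 3)*(-2 + o)*(1 + o)*o:
= o^4 + 6 * o + o^3 * (-4) + o^2
b) o^4 + 6 * o + o^3 * (-4) + o^2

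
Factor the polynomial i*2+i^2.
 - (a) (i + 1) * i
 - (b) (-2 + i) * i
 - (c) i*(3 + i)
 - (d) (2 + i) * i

We need to factor i*2+i^2.
The factored form is (2 + i) * i.
d) (2 + i) * i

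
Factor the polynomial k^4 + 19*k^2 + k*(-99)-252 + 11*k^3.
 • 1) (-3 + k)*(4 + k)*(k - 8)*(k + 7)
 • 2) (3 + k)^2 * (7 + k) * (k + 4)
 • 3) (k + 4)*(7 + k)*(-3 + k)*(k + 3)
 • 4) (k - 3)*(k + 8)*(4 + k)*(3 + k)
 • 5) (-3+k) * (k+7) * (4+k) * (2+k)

We need to factor k^4 + 19*k^2 + k*(-99)-252 + 11*k^3.
The factored form is (k + 4)*(7 + k)*(-3 + k)*(k + 3).
3) (k + 4)*(7 + k)*(-3 + k)*(k + 3)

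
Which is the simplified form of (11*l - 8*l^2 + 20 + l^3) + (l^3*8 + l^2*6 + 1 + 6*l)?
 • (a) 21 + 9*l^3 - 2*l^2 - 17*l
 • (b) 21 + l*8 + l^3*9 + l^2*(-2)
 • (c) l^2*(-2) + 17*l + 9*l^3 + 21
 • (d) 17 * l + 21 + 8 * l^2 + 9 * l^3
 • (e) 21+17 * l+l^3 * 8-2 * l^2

Adding the polynomials and combining like terms:
(11*l - 8*l^2 + 20 + l^3) + (l^3*8 + l^2*6 + 1 + 6*l)
= l^2*(-2) + 17*l + 9*l^3 + 21
c) l^2*(-2) + 17*l + 9*l^3 + 21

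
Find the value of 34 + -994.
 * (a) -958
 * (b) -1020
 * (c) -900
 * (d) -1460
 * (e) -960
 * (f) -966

34 + -994 = -960
e) -960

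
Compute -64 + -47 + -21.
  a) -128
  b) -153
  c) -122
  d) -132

First: -64 + -47 = -111
Then: -111 + -21 = -132
d) -132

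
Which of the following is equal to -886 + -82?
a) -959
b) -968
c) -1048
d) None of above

-886 + -82 = -968
b) -968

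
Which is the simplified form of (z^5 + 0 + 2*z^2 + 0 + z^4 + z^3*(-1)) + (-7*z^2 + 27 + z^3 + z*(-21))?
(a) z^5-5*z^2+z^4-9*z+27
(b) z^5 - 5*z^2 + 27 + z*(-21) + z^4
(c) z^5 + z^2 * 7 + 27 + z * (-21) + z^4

Adding the polynomials and combining like terms:
(z^5 + 0 + 2*z^2 + 0 + z^4 + z^3*(-1)) + (-7*z^2 + 27 + z^3 + z*(-21))
= z^5 - 5*z^2 + 27 + z*(-21) + z^4
b) z^5 - 5*z^2 + 27 + z*(-21) + z^4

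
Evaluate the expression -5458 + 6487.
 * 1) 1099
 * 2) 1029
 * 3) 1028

-5458 + 6487 = 1029
2) 1029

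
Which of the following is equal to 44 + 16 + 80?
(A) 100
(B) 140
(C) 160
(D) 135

First: 44 + 16 = 60
Then: 60 + 80 = 140
B) 140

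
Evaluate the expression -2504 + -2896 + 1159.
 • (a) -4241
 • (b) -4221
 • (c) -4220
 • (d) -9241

First: -2504 + -2896 = -5400
Then: -5400 + 1159 = -4241
a) -4241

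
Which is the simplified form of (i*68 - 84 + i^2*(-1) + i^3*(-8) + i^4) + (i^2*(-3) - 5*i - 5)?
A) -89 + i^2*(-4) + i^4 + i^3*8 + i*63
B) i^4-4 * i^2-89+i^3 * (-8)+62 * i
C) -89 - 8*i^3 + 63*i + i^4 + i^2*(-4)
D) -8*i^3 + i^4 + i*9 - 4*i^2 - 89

Adding the polynomials and combining like terms:
(i*68 - 84 + i^2*(-1) + i^3*(-8) + i^4) + (i^2*(-3) - 5*i - 5)
= -89 - 8*i^3 + 63*i + i^4 + i^2*(-4)
C) -89 - 8*i^3 + 63*i + i^4 + i^2*(-4)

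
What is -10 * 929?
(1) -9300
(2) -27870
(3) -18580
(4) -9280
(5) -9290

-10 * 929 = -9290
5) -9290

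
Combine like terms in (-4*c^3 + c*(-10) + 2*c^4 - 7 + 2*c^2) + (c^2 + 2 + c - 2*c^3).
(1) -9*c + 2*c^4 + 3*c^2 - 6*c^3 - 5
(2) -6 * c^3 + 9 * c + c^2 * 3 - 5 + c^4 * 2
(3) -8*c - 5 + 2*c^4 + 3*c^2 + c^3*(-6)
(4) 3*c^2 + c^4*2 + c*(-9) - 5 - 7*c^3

Adding the polynomials and combining like terms:
(-4*c^3 + c*(-10) + 2*c^4 - 7 + 2*c^2) + (c^2 + 2 + c - 2*c^3)
= -9*c + 2*c^4 + 3*c^2 - 6*c^3 - 5
1) -9*c + 2*c^4 + 3*c^2 - 6*c^3 - 5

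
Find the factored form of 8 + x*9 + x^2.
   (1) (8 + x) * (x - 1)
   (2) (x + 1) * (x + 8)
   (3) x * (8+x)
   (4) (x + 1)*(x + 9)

We need to factor 8 + x*9 + x^2.
The factored form is (x + 1) * (x + 8).
2) (x + 1) * (x + 8)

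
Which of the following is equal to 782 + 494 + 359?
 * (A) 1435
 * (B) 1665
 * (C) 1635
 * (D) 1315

First: 782 + 494 = 1276
Then: 1276 + 359 = 1635
C) 1635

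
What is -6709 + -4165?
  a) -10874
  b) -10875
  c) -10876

-6709 + -4165 = -10874
a) -10874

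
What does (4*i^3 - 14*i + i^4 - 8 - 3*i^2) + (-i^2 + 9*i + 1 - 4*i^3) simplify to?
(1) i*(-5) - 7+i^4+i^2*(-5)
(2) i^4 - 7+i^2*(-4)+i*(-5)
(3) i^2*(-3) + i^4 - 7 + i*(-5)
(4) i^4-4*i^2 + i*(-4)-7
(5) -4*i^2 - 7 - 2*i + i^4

Adding the polynomials and combining like terms:
(4*i^3 - 14*i + i^4 - 8 - 3*i^2) + (-i^2 + 9*i + 1 - 4*i^3)
= i^4 - 7+i^2*(-4)+i*(-5)
2) i^4 - 7+i^2*(-4)+i*(-5)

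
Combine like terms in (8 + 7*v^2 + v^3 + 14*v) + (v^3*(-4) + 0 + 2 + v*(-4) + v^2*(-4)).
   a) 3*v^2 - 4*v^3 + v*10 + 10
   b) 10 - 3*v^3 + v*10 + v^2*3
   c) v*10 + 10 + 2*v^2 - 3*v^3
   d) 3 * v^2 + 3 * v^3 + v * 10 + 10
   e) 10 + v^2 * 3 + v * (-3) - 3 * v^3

Adding the polynomials and combining like terms:
(8 + 7*v^2 + v^3 + 14*v) + (v^3*(-4) + 0 + 2 + v*(-4) + v^2*(-4))
= 10 - 3*v^3 + v*10 + v^2*3
b) 10 - 3*v^3 + v*10 + v^2*3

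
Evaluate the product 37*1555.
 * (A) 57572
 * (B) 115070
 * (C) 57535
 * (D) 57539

37 * 1555 = 57535
C) 57535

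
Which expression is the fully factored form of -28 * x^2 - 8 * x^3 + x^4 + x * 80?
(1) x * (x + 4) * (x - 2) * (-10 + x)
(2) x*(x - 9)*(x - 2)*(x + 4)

We need to factor -28 * x^2 - 8 * x^3 + x^4 + x * 80.
The factored form is x * (x + 4) * (x - 2) * (-10 + x).
1) x * (x + 4) * (x - 2) * (-10 + x)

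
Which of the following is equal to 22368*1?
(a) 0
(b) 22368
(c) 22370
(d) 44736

22368 * 1 = 22368
b) 22368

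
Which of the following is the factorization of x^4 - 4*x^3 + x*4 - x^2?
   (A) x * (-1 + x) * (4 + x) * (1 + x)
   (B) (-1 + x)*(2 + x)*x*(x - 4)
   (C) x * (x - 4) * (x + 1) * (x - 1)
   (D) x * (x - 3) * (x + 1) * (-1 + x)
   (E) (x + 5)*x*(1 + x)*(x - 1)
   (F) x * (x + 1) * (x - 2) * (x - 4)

We need to factor x^4 - 4*x^3 + x*4 - x^2.
The factored form is x * (x - 4) * (x + 1) * (x - 1).
C) x * (x - 4) * (x + 1) * (x - 1)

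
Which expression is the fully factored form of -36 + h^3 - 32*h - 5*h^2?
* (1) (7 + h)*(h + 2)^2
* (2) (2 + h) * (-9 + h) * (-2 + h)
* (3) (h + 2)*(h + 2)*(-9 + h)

We need to factor -36 + h^3 - 32*h - 5*h^2.
The factored form is (h + 2)*(h + 2)*(-9 + h).
3) (h + 2)*(h + 2)*(-9 + h)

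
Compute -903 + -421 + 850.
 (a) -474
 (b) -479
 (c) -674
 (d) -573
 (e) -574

First: -903 + -421 = -1324
Then: -1324 + 850 = -474
a) -474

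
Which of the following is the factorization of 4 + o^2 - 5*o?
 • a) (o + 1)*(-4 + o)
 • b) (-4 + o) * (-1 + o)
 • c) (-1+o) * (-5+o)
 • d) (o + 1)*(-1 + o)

We need to factor 4 + o^2 - 5*o.
The factored form is (-4 + o) * (-1 + o).
b) (-4 + o) * (-1 + o)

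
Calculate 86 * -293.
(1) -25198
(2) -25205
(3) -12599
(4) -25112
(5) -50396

86 * -293 = -25198
1) -25198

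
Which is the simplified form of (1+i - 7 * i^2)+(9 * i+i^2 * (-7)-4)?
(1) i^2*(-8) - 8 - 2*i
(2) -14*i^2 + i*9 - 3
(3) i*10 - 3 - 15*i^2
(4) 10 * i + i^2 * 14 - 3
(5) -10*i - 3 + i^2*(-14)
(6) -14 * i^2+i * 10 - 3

Adding the polynomials and combining like terms:
(1 + i - 7*i^2) + (9*i + i^2*(-7) - 4)
= -14 * i^2+i * 10 - 3
6) -14 * i^2+i * 10 - 3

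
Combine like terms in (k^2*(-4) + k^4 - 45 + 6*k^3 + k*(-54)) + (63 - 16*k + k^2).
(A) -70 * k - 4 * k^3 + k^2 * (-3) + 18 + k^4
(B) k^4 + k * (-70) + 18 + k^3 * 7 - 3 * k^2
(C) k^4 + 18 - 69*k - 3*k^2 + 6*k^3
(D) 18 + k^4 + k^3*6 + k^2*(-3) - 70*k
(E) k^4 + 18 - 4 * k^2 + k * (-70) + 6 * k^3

Adding the polynomials and combining like terms:
(k^2*(-4) + k^4 - 45 + 6*k^3 + k*(-54)) + (63 - 16*k + k^2)
= 18 + k^4 + k^3*6 + k^2*(-3) - 70*k
D) 18 + k^4 + k^3*6 + k^2*(-3) - 70*k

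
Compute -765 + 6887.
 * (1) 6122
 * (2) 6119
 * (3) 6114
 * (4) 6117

-765 + 6887 = 6122
1) 6122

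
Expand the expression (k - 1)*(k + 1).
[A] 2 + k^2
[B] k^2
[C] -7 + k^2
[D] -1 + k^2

Expanding (k - 1)*(k + 1):
= -1 + k^2
D) -1 + k^2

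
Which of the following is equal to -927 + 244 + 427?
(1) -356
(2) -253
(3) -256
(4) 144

First: -927 + 244 = -683
Then: -683 + 427 = -256
3) -256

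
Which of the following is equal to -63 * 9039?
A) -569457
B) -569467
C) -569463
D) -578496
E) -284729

-63 * 9039 = -569457
A) -569457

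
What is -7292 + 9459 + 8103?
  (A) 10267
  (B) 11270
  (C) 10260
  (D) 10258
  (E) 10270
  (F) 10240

First: -7292 + 9459 = 2167
Then: 2167 + 8103 = 10270
E) 10270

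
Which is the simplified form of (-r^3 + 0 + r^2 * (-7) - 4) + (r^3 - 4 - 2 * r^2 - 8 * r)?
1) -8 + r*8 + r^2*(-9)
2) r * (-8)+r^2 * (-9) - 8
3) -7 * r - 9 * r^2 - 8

Adding the polynomials and combining like terms:
(-r^3 + 0 + r^2*(-7) - 4) + (r^3 - 4 - 2*r^2 - 8*r)
= r * (-8)+r^2 * (-9) - 8
2) r * (-8)+r^2 * (-9) - 8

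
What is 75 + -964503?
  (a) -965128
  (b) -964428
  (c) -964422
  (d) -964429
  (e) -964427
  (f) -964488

75 + -964503 = -964428
b) -964428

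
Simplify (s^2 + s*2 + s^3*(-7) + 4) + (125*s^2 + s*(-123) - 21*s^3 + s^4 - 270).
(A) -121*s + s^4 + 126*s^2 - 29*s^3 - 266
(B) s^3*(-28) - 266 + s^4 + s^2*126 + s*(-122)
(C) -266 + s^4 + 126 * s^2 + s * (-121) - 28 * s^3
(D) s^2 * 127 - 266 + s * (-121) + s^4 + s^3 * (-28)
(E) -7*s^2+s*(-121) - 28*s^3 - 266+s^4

Adding the polynomials and combining like terms:
(s^2 + s*2 + s^3*(-7) + 4) + (125*s^2 + s*(-123) - 21*s^3 + s^4 - 270)
= -266 + s^4 + 126 * s^2 + s * (-121) - 28 * s^3
C) -266 + s^4 + 126 * s^2 + s * (-121) - 28 * s^3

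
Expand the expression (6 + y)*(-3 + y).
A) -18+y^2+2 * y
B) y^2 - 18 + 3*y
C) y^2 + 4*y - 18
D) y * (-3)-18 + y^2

Expanding (6 + y)*(-3 + y):
= y^2 - 18 + 3*y
B) y^2 - 18 + 3*y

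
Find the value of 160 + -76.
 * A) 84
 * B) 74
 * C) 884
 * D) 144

160 + -76 = 84
A) 84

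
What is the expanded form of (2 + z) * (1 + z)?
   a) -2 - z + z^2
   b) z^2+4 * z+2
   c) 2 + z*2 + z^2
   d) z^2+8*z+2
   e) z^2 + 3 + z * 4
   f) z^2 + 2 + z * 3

Expanding (2 + z) * (1 + z):
= z^2 + 2 + z * 3
f) z^2 + 2 + z * 3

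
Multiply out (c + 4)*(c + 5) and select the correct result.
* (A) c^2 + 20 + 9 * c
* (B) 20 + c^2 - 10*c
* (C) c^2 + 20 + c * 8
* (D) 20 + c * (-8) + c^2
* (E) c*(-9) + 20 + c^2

Expanding (c + 4)*(c + 5):
= c^2 + 20 + 9 * c
A) c^2 + 20 + 9 * c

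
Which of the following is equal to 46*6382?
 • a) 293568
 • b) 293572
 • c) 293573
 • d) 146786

46 * 6382 = 293572
b) 293572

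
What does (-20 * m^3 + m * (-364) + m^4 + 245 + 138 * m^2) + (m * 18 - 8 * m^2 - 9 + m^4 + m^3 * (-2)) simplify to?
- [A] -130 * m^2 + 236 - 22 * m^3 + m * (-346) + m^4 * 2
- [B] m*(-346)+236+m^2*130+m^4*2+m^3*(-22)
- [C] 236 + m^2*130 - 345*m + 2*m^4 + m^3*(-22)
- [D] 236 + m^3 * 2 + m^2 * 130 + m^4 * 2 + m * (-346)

Adding the polynomials and combining like terms:
(-20*m^3 + m*(-364) + m^4 + 245 + 138*m^2) + (m*18 - 8*m^2 - 9 + m^4 + m^3*(-2))
= m*(-346)+236+m^2*130+m^4*2+m^3*(-22)
B) m*(-346)+236+m^2*130+m^4*2+m^3*(-22)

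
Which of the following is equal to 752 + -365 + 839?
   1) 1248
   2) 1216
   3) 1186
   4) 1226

First: 752 + -365 = 387
Then: 387 + 839 = 1226
4) 1226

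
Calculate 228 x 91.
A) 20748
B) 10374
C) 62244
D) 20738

228 * 91 = 20748
A) 20748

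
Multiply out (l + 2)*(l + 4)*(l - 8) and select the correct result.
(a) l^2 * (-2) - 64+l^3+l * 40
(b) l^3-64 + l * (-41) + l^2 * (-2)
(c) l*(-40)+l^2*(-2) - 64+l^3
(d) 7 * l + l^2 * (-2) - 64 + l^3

Expanding (l + 2)*(l + 4)*(l - 8):
= l*(-40)+l^2*(-2) - 64+l^3
c) l*(-40)+l^2*(-2) - 64+l^3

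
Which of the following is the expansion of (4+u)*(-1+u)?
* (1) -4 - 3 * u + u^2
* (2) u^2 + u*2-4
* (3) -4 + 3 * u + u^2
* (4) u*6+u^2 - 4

Expanding (4+u)*(-1+u):
= -4 + 3 * u + u^2
3) -4 + 3 * u + u^2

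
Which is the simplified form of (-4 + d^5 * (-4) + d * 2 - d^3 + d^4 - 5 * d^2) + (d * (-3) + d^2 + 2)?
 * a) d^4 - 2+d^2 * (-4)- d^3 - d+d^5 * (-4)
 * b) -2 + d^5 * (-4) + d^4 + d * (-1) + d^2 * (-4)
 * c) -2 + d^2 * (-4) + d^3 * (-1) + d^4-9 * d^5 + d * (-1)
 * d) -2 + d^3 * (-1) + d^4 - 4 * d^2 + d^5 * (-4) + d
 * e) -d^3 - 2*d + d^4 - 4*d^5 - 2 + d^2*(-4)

Adding the polynomials and combining like terms:
(-4 + d^5*(-4) + d*2 - d^3 + d^4 - 5*d^2) + (d*(-3) + d^2 + 2)
= d^4 - 2+d^2 * (-4)- d^3 - d+d^5 * (-4)
a) d^4 - 2+d^2 * (-4)- d^3 - d+d^5 * (-4)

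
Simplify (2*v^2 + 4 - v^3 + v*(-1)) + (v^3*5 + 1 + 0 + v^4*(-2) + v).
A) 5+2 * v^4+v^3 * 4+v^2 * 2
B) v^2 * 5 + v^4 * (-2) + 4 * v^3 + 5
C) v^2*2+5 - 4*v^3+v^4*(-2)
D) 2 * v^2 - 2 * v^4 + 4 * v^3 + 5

Adding the polynomials and combining like terms:
(2*v^2 + 4 - v^3 + v*(-1)) + (v^3*5 + 1 + 0 + v^4*(-2) + v)
= 2 * v^2 - 2 * v^4 + 4 * v^3 + 5
D) 2 * v^2 - 2 * v^4 + 4 * v^3 + 5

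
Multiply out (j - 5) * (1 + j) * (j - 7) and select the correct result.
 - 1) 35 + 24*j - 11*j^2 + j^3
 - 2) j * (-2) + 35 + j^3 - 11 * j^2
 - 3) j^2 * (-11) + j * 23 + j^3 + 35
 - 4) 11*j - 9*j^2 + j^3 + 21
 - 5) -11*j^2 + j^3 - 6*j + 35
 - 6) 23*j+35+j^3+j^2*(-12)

Expanding (j - 5) * (1 + j) * (j - 7):
= j^2 * (-11) + j * 23 + j^3 + 35
3) j^2 * (-11) + j * 23 + j^3 + 35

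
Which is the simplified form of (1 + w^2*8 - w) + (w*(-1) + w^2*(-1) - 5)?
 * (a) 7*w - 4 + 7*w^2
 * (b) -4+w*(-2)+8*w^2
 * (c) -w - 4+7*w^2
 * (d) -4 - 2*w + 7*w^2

Adding the polynomials and combining like terms:
(1 + w^2*8 - w) + (w*(-1) + w^2*(-1) - 5)
= -4 - 2*w + 7*w^2
d) -4 - 2*w + 7*w^2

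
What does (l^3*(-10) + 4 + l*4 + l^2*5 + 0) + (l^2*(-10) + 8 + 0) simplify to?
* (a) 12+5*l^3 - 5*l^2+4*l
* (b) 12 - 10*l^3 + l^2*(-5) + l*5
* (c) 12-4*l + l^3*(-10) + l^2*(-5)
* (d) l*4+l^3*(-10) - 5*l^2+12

Adding the polynomials and combining like terms:
(l^3*(-10) + 4 + l*4 + l^2*5 + 0) + (l^2*(-10) + 8 + 0)
= l*4+l^3*(-10) - 5*l^2+12
d) l*4+l^3*(-10) - 5*l^2+12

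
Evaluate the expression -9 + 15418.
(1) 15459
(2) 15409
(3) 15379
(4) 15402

-9 + 15418 = 15409
2) 15409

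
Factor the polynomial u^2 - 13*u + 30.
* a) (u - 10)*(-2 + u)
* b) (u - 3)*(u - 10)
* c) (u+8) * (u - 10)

We need to factor u^2 - 13*u + 30.
The factored form is (u - 3)*(u - 10).
b) (u - 3)*(u - 10)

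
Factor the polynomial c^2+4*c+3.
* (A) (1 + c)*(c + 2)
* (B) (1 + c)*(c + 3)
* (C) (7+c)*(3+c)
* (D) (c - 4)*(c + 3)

We need to factor c^2+4*c+3.
The factored form is (1 + c)*(c + 3).
B) (1 + c)*(c + 3)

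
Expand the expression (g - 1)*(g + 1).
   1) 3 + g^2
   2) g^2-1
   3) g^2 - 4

Expanding (g - 1)*(g + 1):
= g^2-1
2) g^2-1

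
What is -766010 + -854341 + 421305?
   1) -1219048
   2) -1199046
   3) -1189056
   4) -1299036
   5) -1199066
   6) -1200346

First: -766010 + -854341 = -1620351
Then: -1620351 + 421305 = -1199046
2) -1199046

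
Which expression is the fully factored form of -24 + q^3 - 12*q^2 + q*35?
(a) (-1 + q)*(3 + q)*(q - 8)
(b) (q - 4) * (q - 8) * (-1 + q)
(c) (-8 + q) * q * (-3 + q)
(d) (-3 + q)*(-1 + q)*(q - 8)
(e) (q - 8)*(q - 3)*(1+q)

We need to factor -24 + q^3 - 12*q^2 + q*35.
The factored form is (-3 + q)*(-1 + q)*(q - 8).
d) (-3 + q)*(-1 + q)*(q - 8)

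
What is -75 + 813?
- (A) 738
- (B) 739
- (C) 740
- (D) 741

-75 + 813 = 738
A) 738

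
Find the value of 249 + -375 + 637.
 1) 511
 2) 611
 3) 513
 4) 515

First: 249 + -375 = -126
Then: -126 + 637 = 511
1) 511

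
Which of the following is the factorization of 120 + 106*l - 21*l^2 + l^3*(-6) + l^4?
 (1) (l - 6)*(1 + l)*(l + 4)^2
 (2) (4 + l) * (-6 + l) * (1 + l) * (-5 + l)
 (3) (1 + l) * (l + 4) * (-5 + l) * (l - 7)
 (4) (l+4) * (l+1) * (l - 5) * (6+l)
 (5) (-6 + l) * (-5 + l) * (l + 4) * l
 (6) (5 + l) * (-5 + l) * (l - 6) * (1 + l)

We need to factor 120 + 106*l - 21*l^2 + l^3*(-6) + l^4.
The factored form is (4 + l) * (-6 + l) * (1 + l) * (-5 + l).
2) (4 + l) * (-6 + l) * (1 + l) * (-5 + l)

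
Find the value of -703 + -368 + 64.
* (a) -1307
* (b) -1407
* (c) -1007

First: -703 + -368 = -1071
Then: -1071 + 64 = -1007
c) -1007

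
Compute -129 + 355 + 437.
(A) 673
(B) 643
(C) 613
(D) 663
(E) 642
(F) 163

First: -129 + 355 = 226
Then: 226 + 437 = 663
D) 663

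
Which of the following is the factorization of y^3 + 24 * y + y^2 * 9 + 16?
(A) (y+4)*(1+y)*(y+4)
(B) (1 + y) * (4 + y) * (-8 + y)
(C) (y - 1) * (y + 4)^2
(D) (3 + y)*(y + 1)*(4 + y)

We need to factor y^3 + 24 * y + y^2 * 9 + 16.
The factored form is (y+4)*(1+y)*(y+4).
A) (y+4)*(1+y)*(y+4)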